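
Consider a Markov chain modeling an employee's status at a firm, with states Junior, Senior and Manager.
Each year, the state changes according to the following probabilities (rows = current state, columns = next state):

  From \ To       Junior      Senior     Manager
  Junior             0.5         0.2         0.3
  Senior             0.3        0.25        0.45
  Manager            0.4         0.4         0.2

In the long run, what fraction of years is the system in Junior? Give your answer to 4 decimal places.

Let the stationary distribution be π with π = πP and π_1 + π_2 + π_3 = 1.
π_1 = 0.5·π_1 + 0.3·π_2 + 0.4·π_3
π_2 = 0.2·π_1 + 0.25·π_2 + 0.4·π_3
Solving with the normalization constraint gives π = (0.4138, 0.2759, 0.3103).
So the stationary probability of Junior is 0.4138.

0.4138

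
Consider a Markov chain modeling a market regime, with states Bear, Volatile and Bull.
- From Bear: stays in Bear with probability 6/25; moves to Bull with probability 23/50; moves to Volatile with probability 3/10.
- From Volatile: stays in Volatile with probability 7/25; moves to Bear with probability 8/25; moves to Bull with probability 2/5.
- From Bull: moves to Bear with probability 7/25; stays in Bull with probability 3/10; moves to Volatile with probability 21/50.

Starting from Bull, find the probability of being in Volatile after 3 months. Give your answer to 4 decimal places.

Propagate the distribution vector 3 months from Bull.
After 0 months: (0.0000, 0.0000, 1.0000)
After 1 month: (0.2800, 0.4200, 0.3000)
After 2 months: (0.2856, 0.3276, 0.3868)
After 3 months: (0.2817, 0.3399, 0.3785)
P(in Volatile after 3 months) = 0.3399

0.3399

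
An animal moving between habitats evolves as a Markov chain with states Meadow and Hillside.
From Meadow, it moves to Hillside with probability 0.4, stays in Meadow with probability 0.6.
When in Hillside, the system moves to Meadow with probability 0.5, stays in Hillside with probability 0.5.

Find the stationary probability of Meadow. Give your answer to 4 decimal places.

Let the stationary distribution be π with π = πP and π_1 + π_2 = 1.
π_1 = 0.6·π_1 + 0.5·π_2
Solving with the normalization constraint gives π = (0.5556, 0.4444).
So the stationary probability of Meadow is 0.5556.

0.5556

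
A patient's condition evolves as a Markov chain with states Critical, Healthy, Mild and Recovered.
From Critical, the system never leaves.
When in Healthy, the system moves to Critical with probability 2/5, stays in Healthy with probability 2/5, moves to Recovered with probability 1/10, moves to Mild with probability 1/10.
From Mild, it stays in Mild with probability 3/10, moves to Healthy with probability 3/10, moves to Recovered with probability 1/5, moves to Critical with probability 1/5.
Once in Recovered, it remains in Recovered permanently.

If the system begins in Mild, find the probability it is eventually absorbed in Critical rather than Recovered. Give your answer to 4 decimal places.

Let h(s) be the probability of absorption at Critical starting from transient state s. Then h(Critical) = 1 and h(Recovered) = 0. By first-step analysis:
h(Healthy) = 0.4·1 + 0.4·h(Healthy) + 0.1·h(Mild) + 0.1·0
h(Mild) = 0.2·1 + 0.3·h(Healthy) + 0.3·h(Mild) + 0.2·0
Solving: h(Healthy) = 0.7692, h(Mild) = 0.6154.
Starting from Mild, the probability is 0.6154.

0.6154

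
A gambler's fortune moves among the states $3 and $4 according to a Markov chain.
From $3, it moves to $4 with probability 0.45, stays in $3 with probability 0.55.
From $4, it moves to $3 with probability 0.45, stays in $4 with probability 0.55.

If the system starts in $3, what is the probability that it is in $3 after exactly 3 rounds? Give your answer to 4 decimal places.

0.5005

Propagate the distribution vector 3 rounds from $3.
After 0 rounds: (1.0000, 0.0000)
After 1 round: (0.5500, 0.4500)
After 2 rounds: (0.5050, 0.4950)
After 3 rounds: (0.5005, 0.4995)
P(in $3 after 3 rounds) = 0.5005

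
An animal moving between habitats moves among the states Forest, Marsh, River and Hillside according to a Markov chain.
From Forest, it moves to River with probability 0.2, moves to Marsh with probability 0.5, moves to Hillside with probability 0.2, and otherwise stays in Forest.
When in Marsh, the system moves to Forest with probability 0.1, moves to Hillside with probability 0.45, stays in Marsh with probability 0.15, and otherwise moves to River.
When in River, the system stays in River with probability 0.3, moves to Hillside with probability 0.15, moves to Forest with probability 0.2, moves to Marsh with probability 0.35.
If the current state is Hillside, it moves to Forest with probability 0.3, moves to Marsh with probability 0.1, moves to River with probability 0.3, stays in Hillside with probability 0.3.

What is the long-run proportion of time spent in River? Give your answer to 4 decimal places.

Let the stationary distribution be π with π = πP and π_1 + π_2 + π_3 + π_4 = 1.
π_1 = 0.1·π_1 + 0.1·π_2 + 0.2·π_3 + 0.3·π_4
π_2 = 0.5·π_1 + 0.15·π_2 + 0.35·π_3 + 0.1·π_4
π_3 = 0.2·π_1 + 0.3·π_2 + 0.3·π_3 + 0.3·π_4
Solving with the normalization constraint gives π = (0.1837, 0.2567, 0.2816, 0.2779).
So the stationary probability of River is 0.2816.

0.2816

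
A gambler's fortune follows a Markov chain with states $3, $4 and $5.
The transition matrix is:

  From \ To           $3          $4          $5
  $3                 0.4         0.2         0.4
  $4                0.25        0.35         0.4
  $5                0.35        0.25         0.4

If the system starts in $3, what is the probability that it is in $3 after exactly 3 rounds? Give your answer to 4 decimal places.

0.3425

Propagate the distribution vector 3 rounds from $3.
After 0 rounds: (1.0000, 0.0000, 0.0000)
After 1 round: (0.4000, 0.2000, 0.4000)
After 2 rounds: (0.3500, 0.2500, 0.4000)
After 3 rounds: (0.3425, 0.2575, 0.4000)
P(in $3 after 3 rounds) = 0.3425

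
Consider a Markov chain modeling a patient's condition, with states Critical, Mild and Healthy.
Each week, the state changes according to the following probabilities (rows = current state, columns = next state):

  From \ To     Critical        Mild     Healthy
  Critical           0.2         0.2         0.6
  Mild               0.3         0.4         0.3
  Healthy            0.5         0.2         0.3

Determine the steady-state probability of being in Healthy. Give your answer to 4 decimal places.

Let the stationary distribution be π with π = πP and π_1 + π_2 + π_3 = 1.
π_1 = 0.2·π_1 + 0.3·π_2 + 0.5·π_3
π_2 = 0.2·π_1 + 0.4·π_2 + 0.2·π_3
Solving with the normalization constraint gives π = (0.3462, 0.2500, 0.4038).
So the stationary probability of Healthy is 0.4038.

0.4038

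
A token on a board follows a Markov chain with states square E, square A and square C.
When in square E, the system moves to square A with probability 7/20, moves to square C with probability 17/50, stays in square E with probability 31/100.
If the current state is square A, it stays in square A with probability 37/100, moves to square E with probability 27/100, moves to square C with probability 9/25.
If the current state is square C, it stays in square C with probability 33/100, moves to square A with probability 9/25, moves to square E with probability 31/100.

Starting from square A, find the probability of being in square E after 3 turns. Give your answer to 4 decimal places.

Propagate the distribution vector 3 turns from square A.
After 0 turns: (0.0000, 1.0000, 0.0000)
After 1 turn: (0.2700, 0.3700, 0.3600)
After 2 turns: (0.2952, 0.3610, 0.3438)
After 3 turns: (0.2956, 0.3607, 0.3438)
P(in square E after 3 turns) = 0.2956

0.2956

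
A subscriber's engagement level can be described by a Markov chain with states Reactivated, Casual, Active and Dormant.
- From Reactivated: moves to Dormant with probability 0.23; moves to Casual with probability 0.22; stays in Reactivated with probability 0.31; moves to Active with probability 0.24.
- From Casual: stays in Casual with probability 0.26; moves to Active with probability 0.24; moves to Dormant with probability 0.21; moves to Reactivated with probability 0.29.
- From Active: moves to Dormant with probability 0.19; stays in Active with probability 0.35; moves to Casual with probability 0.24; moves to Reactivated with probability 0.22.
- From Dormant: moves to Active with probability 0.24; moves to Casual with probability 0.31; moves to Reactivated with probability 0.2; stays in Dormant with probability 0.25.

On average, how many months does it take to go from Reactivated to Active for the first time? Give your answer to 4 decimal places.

4.1667

Let t(s) be the expected number of months to first reach Active from state s, with t(Active) = 0. Conditioning on the first month:
t(Reactivated) = 1 + 0.31·t(Reactivated) + 0.22·t(Casual) + 0.23·t(Dormant)
t(Casual) = 1 + 0.29·t(Reactivated) + 0.26·t(Casual) + 0.21·t(Dormant)
t(Dormant) = 1 + 0.2·t(Reactivated) + 0.31·t(Casual) + 0.25·t(Dormant)
Solving: t(Reactivated) = 4.1667, t(Casual) = 4.1667, t(Dormant) = 4.1667.
Expected months from Reactivated to Active: 4.1667.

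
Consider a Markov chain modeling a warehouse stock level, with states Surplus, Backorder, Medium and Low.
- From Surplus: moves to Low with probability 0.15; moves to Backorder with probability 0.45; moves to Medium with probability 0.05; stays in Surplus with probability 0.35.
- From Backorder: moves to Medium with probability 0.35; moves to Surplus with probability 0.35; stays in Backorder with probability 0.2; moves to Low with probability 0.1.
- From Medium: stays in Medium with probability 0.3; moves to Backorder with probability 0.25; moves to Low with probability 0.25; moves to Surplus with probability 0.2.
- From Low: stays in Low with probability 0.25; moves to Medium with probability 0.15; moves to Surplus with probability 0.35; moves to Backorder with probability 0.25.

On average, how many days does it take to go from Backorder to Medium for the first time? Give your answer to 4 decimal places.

4.6008

Let t(s) be the expected number of days to first reach Medium from state s, with t(Medium) = 0. Conditioning on the first day:
t(Surplus) = 1 + 0.35·t(Surplus) + 0.45·t(Backorder) + 0.15·t(Low)
t(Backorder) = 1 + 0.35·t(Surplus) + 0.2·t(Backorder) + 0.1·t(Low)
t(Low) = 1 + 0.35·t(Surplus) + 0.25·t(Backorder) + 0.25·t(Low)
Solving: t(Surplus) = 6.0352, t(Backorder) = 4.6008, t(Low) = 5.6834.
Expected days from Backorder to Medium: 4.6008.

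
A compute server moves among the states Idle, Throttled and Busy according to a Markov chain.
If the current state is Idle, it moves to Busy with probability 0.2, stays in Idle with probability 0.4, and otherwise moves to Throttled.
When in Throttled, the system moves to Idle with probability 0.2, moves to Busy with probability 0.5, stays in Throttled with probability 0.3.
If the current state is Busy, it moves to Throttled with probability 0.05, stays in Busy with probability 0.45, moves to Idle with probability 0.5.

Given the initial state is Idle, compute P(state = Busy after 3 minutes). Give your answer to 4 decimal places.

0.3795

Propagate the distribution vector 3 minutes from Idle.
After 0 minutes: (1.0000, 0.0000, 0.0000)
After 1 minute: (0.4000, 0.4000, 0.2000)
After 2 minutes: (0.3400, 0.2900, 0.3700)
After 3 minutes: (0.3790, 0.2415, 0.3795)
P(in Busy after 3 minutes) = 0.3795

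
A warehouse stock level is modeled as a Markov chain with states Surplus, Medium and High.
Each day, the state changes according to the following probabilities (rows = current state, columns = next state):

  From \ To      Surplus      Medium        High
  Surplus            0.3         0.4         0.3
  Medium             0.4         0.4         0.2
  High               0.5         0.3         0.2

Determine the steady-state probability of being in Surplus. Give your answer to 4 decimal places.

Let the stationary distribution be π with π = πP and π_1 + π_2 + π_3 = 1.
π_1 = 0.3·π_1 + 0.4·π_2 + 0.5·π_3
π_2 = 0.4·π_1 + 0.4·π_2 + 0.3·π_3
Solving with the normalization constraint gives π = (0.3853, 0.3761, 0.2385).
So the stationary probability of Surplus is 0.3853.

0.3853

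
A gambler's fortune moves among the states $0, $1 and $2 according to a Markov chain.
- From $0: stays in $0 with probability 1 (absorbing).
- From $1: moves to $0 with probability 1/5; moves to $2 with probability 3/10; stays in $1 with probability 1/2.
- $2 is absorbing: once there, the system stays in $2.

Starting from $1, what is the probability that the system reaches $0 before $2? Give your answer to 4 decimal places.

Let h(s) be the probability of absorption at $0 starting from transient state s. Then h($0) = 1 and h($2) = 0. By first-step analysis:
h($1) = 0.2·1 + 0.5·h($1) + 0.3·0
Solving: h($1) = 0.4000.
Starting from $1, the probability is 0.4000.

0.4000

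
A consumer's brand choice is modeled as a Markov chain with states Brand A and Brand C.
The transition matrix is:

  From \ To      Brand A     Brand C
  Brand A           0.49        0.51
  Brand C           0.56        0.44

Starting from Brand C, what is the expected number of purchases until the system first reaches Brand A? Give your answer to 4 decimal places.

1.7857

Let t(s) be the expected number of purchases to first reach Brand A from state s, with t(Brand A) = 0. Conditioning on the first purchase:
t(Brand C) = 1 + 0.44·t(Brand C)
Solving: t(Brand C) = 1.7857.
Expected purchases from Brand C to Brand A: 1.7857.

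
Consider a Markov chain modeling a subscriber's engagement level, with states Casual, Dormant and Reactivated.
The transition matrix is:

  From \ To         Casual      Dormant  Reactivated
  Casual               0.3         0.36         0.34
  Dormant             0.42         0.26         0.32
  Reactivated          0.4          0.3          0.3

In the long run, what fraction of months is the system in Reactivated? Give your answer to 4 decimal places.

Let the stationary distribution be π with π = πP and π_1 + π_2 + π_3 = 1.
π_1 = 0.3·π_1 + 0.42·π_2 + 0.4·π_3
π_2 = 0.36·π_1 + 0.26·π_2 + 0.3·π_3
Solving with the normalization constraint gives π = (0.3693, 0.3098, 0.3210).
So the stationary probability of Reactivated is 0.3210.

0.3210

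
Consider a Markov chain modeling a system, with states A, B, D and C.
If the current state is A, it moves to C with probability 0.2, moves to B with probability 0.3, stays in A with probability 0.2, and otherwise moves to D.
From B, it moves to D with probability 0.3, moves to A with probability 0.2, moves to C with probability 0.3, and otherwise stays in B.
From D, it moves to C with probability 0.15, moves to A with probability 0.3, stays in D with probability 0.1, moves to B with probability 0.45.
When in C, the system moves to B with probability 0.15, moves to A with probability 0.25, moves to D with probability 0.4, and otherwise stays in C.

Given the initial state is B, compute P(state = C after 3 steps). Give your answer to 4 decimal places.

0.2145

Propagate the distribution vector 3 steps from B.
After 0 steps: (0.0000, 1.0000, 0.0000, 0.0000)
After 1 step: (0.2000, 0.2000, 0.3000, 0.3000)
After 2 steps: (0.2450, 0.2800, 0.2700, 0.2050)
After 3 steps: (0.2373, 0.2818, 0.2665, 0.2145)
P(in C after 3 steps) = 0.2145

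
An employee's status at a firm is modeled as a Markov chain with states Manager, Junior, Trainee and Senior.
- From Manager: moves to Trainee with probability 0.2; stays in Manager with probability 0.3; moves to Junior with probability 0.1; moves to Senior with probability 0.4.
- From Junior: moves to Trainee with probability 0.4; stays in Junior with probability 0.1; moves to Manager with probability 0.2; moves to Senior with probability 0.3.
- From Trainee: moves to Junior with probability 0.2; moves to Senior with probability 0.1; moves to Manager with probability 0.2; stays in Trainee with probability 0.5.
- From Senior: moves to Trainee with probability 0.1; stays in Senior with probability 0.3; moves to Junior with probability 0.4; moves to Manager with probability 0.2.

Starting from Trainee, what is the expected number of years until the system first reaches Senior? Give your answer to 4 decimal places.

Let t(s) be the expected number of years to first reach Senior from state s, with t(Senior) = 0. Conditioning on the first year:
t(Manager) = 1 + 0.3·t(Manager) + 0.1·t(Junior) + 0.2·t(Trainee)
t(Junior) = 1 + 0.2·t(Manager) + 0.1·t(Junior) + 0.4·t(Trainee)
t(Trainee) = 1 + 0.2·t(Manager) + 0.2·t(Junior) + 0.5·t(Trainee)
Solving: t(Manager) = 3.4518, t(Junior) = 4.1117, t(Trainee) = 5.0254.
Expected years from Trainee to Senior: 5.0254.

5.0254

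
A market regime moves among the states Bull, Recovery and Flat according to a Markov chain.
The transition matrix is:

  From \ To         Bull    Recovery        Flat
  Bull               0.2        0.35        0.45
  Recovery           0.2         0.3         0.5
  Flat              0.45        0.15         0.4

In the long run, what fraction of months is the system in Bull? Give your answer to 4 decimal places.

0.3101

Let the stationary distribution be π with π = πP and π_1 + π_2 + π_3 = 1.
π_1 = 0.2·π_1 + 0.2·π_2 + 0.45·π_3
π_2 = 0.35·π_1 + 0.3·π_2 + 0.15·π_3
Solving with the normalization constraint gives π = (0.3101, 0.2494, 0.4404).
So the stationary probability of Bull is 0.3101.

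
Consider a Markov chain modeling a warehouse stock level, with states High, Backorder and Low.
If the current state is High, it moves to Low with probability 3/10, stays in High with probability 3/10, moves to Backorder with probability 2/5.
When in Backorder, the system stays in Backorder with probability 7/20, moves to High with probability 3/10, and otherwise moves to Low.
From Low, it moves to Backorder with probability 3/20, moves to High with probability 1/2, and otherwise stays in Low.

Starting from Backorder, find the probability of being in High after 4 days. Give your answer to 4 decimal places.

0.3663

Propagate the distribution vector 4 days from Backorder.
After 0 days: (0.0000, 1.0000, 0.0000)
After 1 day: (0.3000, 0.3500, 0.3500)
After 2 days: (0.3700, 0.2950, 0.3350)
After 3 days: (0.3670, 0.3015, 0.3315)
After 4 days: (0.3663, 0.3021, 0.3317)
P(in High after 4 days) = 0.3663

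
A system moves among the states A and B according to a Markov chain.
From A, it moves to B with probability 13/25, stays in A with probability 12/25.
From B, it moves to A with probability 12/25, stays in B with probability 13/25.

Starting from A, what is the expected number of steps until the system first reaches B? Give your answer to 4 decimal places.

Let t(s) be the expected number of steps to first reach B from state s, with t(B) = 0. Conditioning on the first step:
t(A) = 1 + 0.48·t(A)
Solving: t(A) = 1.9231.
Expected steps from A to B: 1.9231.

1.9231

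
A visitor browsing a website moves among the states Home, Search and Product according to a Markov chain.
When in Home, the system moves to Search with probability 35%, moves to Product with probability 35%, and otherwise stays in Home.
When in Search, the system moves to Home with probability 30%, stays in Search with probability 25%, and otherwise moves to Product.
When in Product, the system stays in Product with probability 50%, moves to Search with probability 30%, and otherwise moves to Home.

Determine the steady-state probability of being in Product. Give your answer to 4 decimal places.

Let the stationary distribution be π with π = πP and π_1 + π_2 + π_3 = 1.
π_1 = 0.3·π_1 + 0.3·π_2 + 0.2·π_3
π_2 = 0.35·π_1 + 0.25·π_2 + 0.3·π_3
Solving with the normalization constraint gives π = (0.2553, 0.2979, 0.4468).
So the stationary probability of Product is 0.4468.

0.4468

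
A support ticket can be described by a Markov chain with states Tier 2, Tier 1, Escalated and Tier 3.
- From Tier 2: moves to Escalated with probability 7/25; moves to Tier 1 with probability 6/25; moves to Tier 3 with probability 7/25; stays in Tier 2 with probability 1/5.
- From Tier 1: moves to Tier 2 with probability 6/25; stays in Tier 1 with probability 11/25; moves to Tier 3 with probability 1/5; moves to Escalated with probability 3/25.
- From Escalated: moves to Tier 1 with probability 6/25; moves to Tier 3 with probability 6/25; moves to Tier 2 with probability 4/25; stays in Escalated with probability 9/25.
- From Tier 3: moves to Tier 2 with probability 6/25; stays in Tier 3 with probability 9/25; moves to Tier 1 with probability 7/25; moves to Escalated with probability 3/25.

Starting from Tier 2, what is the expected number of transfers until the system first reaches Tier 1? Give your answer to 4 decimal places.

3.9725

Let t(s) be the expected number of transfers to first reach Tier 1 from state s, with t(Tier 1) = 0. Conditioning on the first transfer:
t(Tier 2) = 1 + 0.2·t(Tier 2) + 0.28·t(Escalated) + 0.28·t(Tier 3)
t(Escalated) = 1 + 0.16·t(Tier 2) + 0.36·t(Escalated) + 0.24·t(Tier 3)
t(Tier 3) = 1 + 0.24·t(Tier 2) + 0.12·t(Escalated) + 0.36·t(Tier 3)
Solving: t(Tier 2) = 3.9725, t(Escalated) = 3.9800, t(Tier 3) = 3.7984.
Expected transfers from Tier 2 to Tier 1: 3.9725.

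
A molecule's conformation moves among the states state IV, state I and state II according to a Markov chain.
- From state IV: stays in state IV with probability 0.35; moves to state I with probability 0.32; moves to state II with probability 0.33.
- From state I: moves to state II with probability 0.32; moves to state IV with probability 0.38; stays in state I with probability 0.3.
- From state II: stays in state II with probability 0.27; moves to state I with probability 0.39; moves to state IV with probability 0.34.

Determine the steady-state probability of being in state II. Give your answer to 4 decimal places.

0.3082

Let the stationary distribution be π with π = πP and π_1 + π_2 + π_3 = 1.
π_1 = 0.35·π_1 + 0.38·π_2 + 0.34·π_3
π_2 = 0.32·π_1 + 0.3·π_2 + 0.39·π_3
Solving with the normalization constraint gives π = (0.3570, 0.3349, 0.3082).
So the stationary probability of state II is 0.3082.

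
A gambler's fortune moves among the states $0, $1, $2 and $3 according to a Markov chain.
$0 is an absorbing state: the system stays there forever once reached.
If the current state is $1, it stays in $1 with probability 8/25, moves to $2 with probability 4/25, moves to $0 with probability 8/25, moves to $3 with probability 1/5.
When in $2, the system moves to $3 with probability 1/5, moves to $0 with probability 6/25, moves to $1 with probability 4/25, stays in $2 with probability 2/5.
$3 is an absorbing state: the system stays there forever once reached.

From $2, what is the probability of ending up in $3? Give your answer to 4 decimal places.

Let h(s) be the probability of absorption at $3 starting from transient state s. Then h($3) = 1 and h($0) = 0. By first-step analysis:
h($1) = 0.32·0 + 0.32·h($1) + 0.16·h($2) + 0.2·1
h($2) = 0.24·0 + 0.16·h($1) + 0.4·h($2) + 0.2·1
Solving: h($1) = 0.3975, h($2) = 0.4393.
Starting from $2, the probability is 0.4393.

0.4393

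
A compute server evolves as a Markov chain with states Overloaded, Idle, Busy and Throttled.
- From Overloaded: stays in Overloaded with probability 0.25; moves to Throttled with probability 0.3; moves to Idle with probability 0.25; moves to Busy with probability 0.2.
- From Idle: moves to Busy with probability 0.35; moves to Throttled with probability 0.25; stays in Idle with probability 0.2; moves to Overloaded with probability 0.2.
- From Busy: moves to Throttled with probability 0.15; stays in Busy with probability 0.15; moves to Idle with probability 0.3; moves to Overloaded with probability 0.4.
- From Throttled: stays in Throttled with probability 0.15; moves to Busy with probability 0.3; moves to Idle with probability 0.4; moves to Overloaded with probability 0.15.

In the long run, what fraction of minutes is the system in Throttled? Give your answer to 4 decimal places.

0.2159

Let the stationary distribution be π with π = πP and π_1 + π_2 + π_3 + π_4 = 1.
π_1 = 0.25·π_1 + 0.2·π_2 + 0.4·π_3 + 0.15·π_4
π_2 = 0.25·π_1 + 0.2·π_2 + 0.3·π_3 + 0.4·π_4
π_3 = 0.2·π_1 + 0.35·π_2 + 0.15·π_3 + 0.3·π_4
Solving with the normalization constraint gives π = (0.2520, 0.2809, 0.2512, 0.2159).
So the stationary probability of Throttled is 0.2159.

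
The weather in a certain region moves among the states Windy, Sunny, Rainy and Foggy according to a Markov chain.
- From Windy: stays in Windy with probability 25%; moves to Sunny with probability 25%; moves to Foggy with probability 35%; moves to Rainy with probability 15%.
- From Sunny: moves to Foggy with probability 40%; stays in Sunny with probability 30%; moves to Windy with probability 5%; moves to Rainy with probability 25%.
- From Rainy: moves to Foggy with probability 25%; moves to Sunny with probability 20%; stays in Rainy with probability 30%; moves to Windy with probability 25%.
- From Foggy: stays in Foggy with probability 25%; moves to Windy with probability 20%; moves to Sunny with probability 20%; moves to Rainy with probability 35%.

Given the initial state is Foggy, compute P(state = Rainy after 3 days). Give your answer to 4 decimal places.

Propagate the distribution vector 3 days from Foggy.
After 0 days: (0.0000, 0.0000, 0.0000, 1.0000)
After 1 day: (0.2000, 0.2000, 0.3500, 0.2500)
After 2 days: (0.1975, 0.2300, 0.2725, 0.3000)
After 3 days: (0.1890, 0.2329, 0.2739, 0.3043)
P(in Rainy after 3 days) = 0.2739

0.2739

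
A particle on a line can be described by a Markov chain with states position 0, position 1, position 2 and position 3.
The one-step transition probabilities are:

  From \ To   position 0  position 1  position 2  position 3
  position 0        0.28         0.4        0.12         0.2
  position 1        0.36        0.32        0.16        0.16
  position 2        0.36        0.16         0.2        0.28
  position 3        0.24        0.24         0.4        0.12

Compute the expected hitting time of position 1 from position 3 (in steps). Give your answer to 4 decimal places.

3.7883

Let t(s) be the expected number of steps to first reach position 1 from state s, with t(position 1) = 0. Conditioning on the first step:
t(position 0) = 1 + 0.28·t(position 0) + 0.12·t(position 2) + 0.2·t(position 3)
t(position 2) = 1 + 0.36·t(position 0) + 0.2·t(position 2) + 0.28·t(position 3)
t(position 3) = 1 + 0.24·t(position 0) + 0.4·t(position 2) + 0.12·t(position 3)
Solving: t(position 0) = 3.1033, t(position 2) = 3.9724, t(position 3) = 3.7883.
Expected steps from position 3 to position 1: 3.7883.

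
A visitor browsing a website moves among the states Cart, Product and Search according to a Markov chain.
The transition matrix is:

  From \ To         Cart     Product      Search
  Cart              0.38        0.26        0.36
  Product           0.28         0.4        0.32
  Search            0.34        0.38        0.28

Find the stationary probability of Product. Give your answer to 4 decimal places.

Let the stationary distribution be π with π = πP and π_1 + π_2 + π_3 = 1.
π_1 = 0.38·π_1 + 0.28·π_2 + 0.34·π_3
π_2 = 0.26·π_1 + 0.4·π_2 + 0.38·π_3
Solving with the normalization constraint gives π = (0.3325, 0.3470, 0.3205).
So the stationary probability of Product is 0.3470.

0.3470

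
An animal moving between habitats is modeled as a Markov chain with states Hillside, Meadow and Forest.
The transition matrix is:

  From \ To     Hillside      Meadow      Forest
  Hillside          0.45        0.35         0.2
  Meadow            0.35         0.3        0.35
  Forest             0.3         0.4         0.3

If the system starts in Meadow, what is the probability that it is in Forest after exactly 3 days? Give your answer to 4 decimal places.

Propagate the distribution vector 3 days from Meadow.
After 0 days: (0.0000, 1.0000, 0.0000)
After 1 day: (0.3500, 0.3000, 0.3500)
After 2 days: (0.3675, 0.3525, 0.2800)
After 3 days: (0.3728, 0.3464, 0.2809)
P(in Forest after 3 days) = 0.2809

0.2809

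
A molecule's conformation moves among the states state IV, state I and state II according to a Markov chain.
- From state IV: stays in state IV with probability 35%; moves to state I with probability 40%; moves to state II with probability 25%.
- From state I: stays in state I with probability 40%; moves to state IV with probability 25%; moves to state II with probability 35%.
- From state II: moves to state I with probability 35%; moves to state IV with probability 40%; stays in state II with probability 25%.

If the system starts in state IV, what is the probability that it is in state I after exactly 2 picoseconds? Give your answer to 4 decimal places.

0.3875

Sum over the intermediate state after 1 picosecond:
P = P(state IV→state IV)·P(state IV→state I) + P(state IV→state I)·P(state I→state I) + P(state IV→state II)·P(state II→state I)
  = 0.35×0.4 + 0.4×0.4 + 0.25×0.35
  = 0.1400 + 0.1600 + 0.0875 = 0.3875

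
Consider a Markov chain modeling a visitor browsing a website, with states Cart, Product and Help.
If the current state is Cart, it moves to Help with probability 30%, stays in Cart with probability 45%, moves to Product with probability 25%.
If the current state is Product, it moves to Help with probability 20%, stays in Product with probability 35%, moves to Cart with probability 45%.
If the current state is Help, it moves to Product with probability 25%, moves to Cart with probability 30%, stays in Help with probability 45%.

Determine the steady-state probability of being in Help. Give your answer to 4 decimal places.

Let the stationary distribution be π with π = πP and π_1 + π_2 + π_3 = 1.
π_1 = 0.45·π_1 + 0.45·π_2 + 0.3·π_3
π_2 = 0.25·π_1 + 0.35·π_2 + 0.25·π_3
Solving with the normalization constraint gives π = (0.4020, 0.2778, 0.3203).
So the stationary probability of Help is 0.3203.

0.3203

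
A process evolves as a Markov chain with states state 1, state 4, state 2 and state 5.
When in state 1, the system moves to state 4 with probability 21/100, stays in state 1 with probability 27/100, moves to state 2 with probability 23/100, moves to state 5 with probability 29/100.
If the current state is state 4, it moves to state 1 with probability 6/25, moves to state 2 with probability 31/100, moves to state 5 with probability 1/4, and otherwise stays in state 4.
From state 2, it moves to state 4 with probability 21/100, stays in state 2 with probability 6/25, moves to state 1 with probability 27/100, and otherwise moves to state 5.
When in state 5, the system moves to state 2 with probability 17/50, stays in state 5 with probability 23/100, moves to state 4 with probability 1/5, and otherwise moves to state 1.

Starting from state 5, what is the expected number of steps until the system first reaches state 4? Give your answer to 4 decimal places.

Let t(s) be the expected number of steps to first reach state 4 from state s, with t(state 4) = 0. Conditioning on the first step:
t(state 1) = 1 + 0.27·t(state 1) + 0.23·t(state 2) + 0.29·t(state 5)
t(state 2) = 1 + 0.27·t(state 1) + 0.24·t(state 2) + 0.28·t(state 5)
t(state 5) = 1 + 0.23·t(state 1) + 0.34·t(state 2) + 0.23·t(state 5)
Solving: t(state 1) = 4.8242, t(state 2) = 4.8237, t(state 5) = 4.8696.
Expected steps from state 5 to state 4: 4.8696.

4.8696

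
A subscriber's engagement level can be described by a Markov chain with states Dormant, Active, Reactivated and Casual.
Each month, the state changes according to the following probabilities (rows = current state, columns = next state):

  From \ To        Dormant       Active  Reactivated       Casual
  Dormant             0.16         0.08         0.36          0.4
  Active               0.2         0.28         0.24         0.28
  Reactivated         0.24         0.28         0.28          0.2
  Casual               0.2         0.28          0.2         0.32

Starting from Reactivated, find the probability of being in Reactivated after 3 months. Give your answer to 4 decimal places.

Propagate the distribution vector 3 months from Reactivated.
After 0 months: (0.0000, 0.0000, 1.0000, 0.0000)
After 1 month: (0.2400, 0.2800, 0.2800, 0.2000)
After 2 months: (0.2016, 0.2320, 0.2720, 0.2944)
After 3 months: (0.2028, 0.2397, 0.2633, 0.2942)
P(in Reactivated after 3 months) = 0.2633

0.2633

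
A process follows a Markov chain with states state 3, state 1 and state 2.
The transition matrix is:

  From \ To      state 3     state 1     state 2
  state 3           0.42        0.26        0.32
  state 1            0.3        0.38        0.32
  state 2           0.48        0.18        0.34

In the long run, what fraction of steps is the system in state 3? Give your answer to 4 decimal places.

Let the stationary distribution be π with π = πP and π_1 + π_2 + π_3 = 1.
π_1 = 0.42·π_1 + 0.3·π_2 + 0.48·π_3
π_2 = 0.26·π_1 + 0.38·π_2 + 0.18·π_3
Solving with the normalization constraint gives π = (0.4077, 0.2658, 0.3265).
So the stationary probability of state 3 is 0.4077.

0.4077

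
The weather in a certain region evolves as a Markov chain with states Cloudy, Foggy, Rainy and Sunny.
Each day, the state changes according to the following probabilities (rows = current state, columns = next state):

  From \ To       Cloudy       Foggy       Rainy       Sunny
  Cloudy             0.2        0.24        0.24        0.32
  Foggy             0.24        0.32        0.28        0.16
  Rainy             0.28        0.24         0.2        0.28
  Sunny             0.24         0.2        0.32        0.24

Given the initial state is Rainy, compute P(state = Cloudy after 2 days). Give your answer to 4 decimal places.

Propagate the distribution vector 2 days from Rainy.
After 0 days: (0.0000, 0.0000, 1.0000, 0.0000)
After 1 day: (0.2800, 0.2400, 0.2000, 0.2800)
After 2 days: (0.2368, 0.2480, 0.2640, 0.2512)
P(in Cloudy after 2 days) = 0.2368

0.2368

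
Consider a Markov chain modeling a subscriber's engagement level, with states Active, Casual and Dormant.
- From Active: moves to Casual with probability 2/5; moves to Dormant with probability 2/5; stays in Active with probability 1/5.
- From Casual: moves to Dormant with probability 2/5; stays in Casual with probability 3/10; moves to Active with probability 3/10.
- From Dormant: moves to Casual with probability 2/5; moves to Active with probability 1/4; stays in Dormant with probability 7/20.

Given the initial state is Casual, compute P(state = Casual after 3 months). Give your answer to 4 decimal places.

Propagate the distribution vector 3 months from Casual.
After 0 months: (0.0000, 1.0000, 0.0000)
After 1 month: (0.3000, 0.3000, 0.4000)
After 2 months: (0.2500, 0.3700, 0.3800)
After 3 months: (0.2560, 0.3630, 0.3810)
P(in Casual after 3 months) = 0.3630

0.3630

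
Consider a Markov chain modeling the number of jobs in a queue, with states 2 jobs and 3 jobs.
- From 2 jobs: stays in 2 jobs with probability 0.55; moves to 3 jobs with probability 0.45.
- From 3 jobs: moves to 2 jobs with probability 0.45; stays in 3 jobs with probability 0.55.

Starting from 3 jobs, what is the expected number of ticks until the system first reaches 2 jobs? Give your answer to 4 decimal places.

2.2222

Let t(s) be the expected number of ticks to first reach 2 jobs from state s, with t(2 jobs) = 0. Conditioning on the first tick:
t(3 jobs) = 1 + 0.55·t(3 jobs)
Solving: t(3 jobs) = 2.2222.
Expected ticks from 3 jobs to 2 jobs: 2.2222.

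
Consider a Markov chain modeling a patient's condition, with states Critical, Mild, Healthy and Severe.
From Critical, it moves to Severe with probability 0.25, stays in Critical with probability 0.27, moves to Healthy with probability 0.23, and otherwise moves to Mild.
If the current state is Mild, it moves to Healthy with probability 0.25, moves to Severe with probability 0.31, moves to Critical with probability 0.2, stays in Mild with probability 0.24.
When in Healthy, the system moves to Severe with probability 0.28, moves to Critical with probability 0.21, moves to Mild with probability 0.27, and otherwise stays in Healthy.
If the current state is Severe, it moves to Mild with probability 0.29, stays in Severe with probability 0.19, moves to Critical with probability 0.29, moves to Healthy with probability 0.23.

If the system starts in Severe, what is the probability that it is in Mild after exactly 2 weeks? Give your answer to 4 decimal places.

0.2593

Propagate the distribution vector 2 weeks from Severe.
After 0 weeks: (0.0000, 0.0000, 0.0000, 1.0000)
After 1 week: (0.2900, 0.2900, 0.2300, 0.1900)
After 2 weeks: (0.2397, 0.2593, 0.2381, 0.2629)
P(in Mild after 2 weeks) = 0.2593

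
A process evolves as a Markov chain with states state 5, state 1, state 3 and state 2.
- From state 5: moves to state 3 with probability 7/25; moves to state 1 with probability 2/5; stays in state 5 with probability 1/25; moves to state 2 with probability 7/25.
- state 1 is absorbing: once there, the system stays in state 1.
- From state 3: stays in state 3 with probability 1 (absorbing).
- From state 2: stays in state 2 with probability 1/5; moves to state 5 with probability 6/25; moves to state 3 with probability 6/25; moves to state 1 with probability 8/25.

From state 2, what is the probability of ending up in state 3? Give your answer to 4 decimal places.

Let h(s) be the probability of absorption at state 3 starting from transient state s. Then h(state 3) = 1 and h(state 1) = 0. By first-step analysis:
h(state 5) = 0.04·h(state 5) + 0.4·0 + 0.28·1 + 0.28·h(state 2)
h(state 2) = 0.24·h(state 5) + 0.32·0 + 0.24·1 + 0.2·h(state 2)
Solving: h(state 5) = 0.4155, h(state 2) = 0.4247.
Starting from state 2, the probability is 0.4247.

0.4247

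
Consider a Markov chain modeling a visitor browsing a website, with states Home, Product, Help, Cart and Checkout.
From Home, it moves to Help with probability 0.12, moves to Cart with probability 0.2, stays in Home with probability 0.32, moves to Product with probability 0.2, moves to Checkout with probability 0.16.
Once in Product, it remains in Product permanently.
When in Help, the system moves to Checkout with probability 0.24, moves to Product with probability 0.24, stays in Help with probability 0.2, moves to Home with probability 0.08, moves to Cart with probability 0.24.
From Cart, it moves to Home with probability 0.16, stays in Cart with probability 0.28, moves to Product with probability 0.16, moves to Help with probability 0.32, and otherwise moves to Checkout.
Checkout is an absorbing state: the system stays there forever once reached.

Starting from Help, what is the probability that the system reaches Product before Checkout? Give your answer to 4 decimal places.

Let h(s) be the probability of absorption at Product starting from transient state s. Then h(Product) = 1 and h(Checkout) = 0. By first-step analysis:
h(Home) = 0.32·h(Home) + 0.2·1 + 0.12·h(Help) + 0.2·h(Cart) + 0.16·0
h(Help) = 0.08·h(Home) + 0.24·1 + 0.2·h(Help) + 0.24·h(Cart) + 0.24·0
h(Cart) = 0.16·h(Home) + 0.16·1 + 0.32·h(Help) + 0.28·h(Cart) + 0.08·0
Solving: h(Home) = 0.5590, h(Help) = 0.5306, h(Cart) = 0.5823.
Starting from Help, the probability is 0.5306.

0.5306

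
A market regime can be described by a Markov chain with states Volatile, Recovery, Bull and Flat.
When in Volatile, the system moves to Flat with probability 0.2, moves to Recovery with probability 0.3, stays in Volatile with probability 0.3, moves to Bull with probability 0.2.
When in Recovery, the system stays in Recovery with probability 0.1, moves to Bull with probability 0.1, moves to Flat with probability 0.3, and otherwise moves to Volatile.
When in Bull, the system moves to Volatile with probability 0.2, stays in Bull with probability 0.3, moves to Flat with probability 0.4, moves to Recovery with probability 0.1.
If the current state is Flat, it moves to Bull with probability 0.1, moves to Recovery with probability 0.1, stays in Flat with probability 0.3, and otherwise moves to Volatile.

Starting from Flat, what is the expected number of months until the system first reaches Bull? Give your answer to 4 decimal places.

7.0588

Let t(s) be the expected number of months to first reach Bull from state s, with t(Bull) = 0. Conditioning on the first month:
t(Volatile) = 1 + 0.3·t(Volatile) + 0.3·t(Recovery) + 0.2·t(Flat)
t(Recovery) = 1 + 0.5·t(Volatile) + 0.1·t(Recovery) + 0.3·t(Flat)
t(Flat) = 1 + 0.5·t(Volatile) + 0.1·t(Recovery) + 0.3·t(Flat)
Solving: t(Volatile) = 6.4706, t(Recovery) = 7.0588, t(Flat) = 7.0588.
Expected months from Flat to Bull: 7.0588.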